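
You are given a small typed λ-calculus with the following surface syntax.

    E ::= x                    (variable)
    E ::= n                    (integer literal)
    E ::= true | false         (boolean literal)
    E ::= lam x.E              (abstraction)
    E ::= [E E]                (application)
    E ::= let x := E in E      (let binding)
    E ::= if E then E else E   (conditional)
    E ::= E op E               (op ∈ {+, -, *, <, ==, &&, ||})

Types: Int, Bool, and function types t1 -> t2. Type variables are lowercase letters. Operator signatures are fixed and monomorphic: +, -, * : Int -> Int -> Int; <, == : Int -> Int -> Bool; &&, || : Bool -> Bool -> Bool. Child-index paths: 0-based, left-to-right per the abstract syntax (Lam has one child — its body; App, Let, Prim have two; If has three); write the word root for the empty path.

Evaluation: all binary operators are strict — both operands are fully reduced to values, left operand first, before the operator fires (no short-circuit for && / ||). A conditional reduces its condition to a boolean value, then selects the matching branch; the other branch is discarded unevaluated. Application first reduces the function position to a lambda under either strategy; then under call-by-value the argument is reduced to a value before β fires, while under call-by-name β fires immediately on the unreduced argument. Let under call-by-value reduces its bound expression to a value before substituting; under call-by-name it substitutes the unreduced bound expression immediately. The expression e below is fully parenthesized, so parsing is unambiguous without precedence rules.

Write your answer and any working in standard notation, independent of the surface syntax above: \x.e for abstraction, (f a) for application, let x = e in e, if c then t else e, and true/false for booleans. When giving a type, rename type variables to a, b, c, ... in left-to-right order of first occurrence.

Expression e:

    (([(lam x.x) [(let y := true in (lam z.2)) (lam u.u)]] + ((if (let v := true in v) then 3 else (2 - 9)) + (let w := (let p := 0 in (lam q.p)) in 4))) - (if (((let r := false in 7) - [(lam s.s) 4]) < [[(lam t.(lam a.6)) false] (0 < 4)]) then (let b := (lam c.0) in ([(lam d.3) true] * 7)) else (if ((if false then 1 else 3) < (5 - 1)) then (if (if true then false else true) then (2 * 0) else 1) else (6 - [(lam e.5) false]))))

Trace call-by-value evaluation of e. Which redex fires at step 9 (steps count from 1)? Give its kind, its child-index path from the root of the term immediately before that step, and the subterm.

Answer: delta at 0 : (2 + 7)

Derivation:
step 0: ((((\x.x) ((let y = true in (\z.2)) (\u.u))) + ((if (let v = true in v) then 3 else (2 - 9)) + (let w = (let p = 0 in (\q.p)) in 4))) - (if (((let r = false in 7) - ((\s.s) 4)) < (((\t.(\a.6)) false) (0 < 4))) then (let b = (\c.0) in (((\d.3) true) * 7)) else (if ((if false then 1 else 3) < (5 - 1)) then (if (if true then false else true) then (2 * 0) else 1) else (6 - ((\e.5) false)))))
step 1: [let@0.0.1.0] ((((\x.x) ((\z.2) (\u.u))) + ((if (let v = true in v) then 3 else (2 - 9)) + (let w = (let p = 0 in (\q.p)) in 4))) - (if (((let r = false in 7) - ((\s.s) 4)) < (((\t.(\a.6)) false) (0 < 4))) then (let b = (\c.0) in (((\d.3) true) * 7)) else (if ((if false then 1 else 3) < (5 - 1)) then (if (if true then false else true) then (2 * 0) else 1) else (6 - ((\e.5) false)))))
step 2: [beta@0.0.1] ((((\x.x) 2) + ((if (let v = true in v) then 3 else (2 - 9)) + (let w = (let p = 0 in (\q.p)) in 4))) - (if (((let r = false in 7) - ((\s.s) 4)) < (((\t.(\a.6)) false) (0 < 4))) then (let b = (\c.0) in (((\d.3) true) * 7)) else (if ((if false then 1 else 3) < (5 - 1)) then (if (if true then false else true) then (2 * 0) else 1) else (6 - ((\e.5) false)))))
step 3: [beta@0.0] ((2 + ((if (let v = true in v) then 3 else (2 - 9)) + (let w = (let p = 0 in (\q.p)) in 4))) - (if (((let r = false in 7) - ((\s.s) 4)) < (((\t.(\a.6)) false) (0 < 4))) then (let b = (\c.0) in (((\d.3) true) * 7)) else (if ((if false then 1 else 3) < (5 - 1)) then (if (if true then false else true) then (2 * 0) else 1) else (6 - ((\e.5) false)))))
step 4: [let@0.1.0.0] ((2 + ((if true then 3 else (2 - 9)) + (let w = (let p = 0 in (\q.p)) in 4))) - (if (((let r = false in 7) - ((\s.s) 4)) < (((\t.(\a.6)) false) (0 < 4))) then (let b = (\c.0) in (((\d.3) true) * 7)) else (if ((if false then 1 else 3) < (5 - 1)) then (if (if true then false else true) then (2 * 0) else 1) else (6 - ((\e.5) false)))))
step 5: [if@0.1.0] ((2 + (3 + (let w = (let p = 0 in (\q.p)) in 4))) - (if (((let r = false in 7) - ((\s.s) 4)) < (((\t.(\a.6)) false) (0 < 4))) then (let b = (\c.0) in (((\d.3) true) * 7)) else (if ((if false then 1 else 3) < (5 - 1)) then (if (if true then false else true) then (2 * 0) else 1) else (6 - ((\e.5) false)))))
step 6: [let@0.1.1.0] ((2 + (3 + (let w = (\q.0) in 4))) - (if (((let r = false in 7) - ((\s.s) 4)) < (((\t.(\a.6)) false) (0 < 4))) then (let b = (\c.0) in (((\d.3) true) * 7)) else (if ((if false then 1 else 3) < (5 - 1)) then (if (if true then false else true) then (2 * 0) else 1) else (6 - ((\e.5) false)))))
step 7: [let@0.1.1] ((2 + (3 + 4)) - (if (((let r = false in 7) - ((\s.s) 4)) < (((\t.(\a.6)) false) (0 < 4))) then (let b = (\c.0) in (((\d.3) true) * 7)) else (if ((if false then 1 else 3) < (5 - 1)) then (if (if true then false else true) then (2 * 0) else 1) else (6 - ((\e.5) false)))))
step 8: [delta@0.1] ((2 + 7) - (if (((let r = false in 7) - ((\s.s) 4)) < (((\t.(\a.6)) false) (0 < 4))) then (let b = (\c.0) in (((\d.3) true) * 7)) else (if ((if false then 1 else 3) < (5 - 1)) then (if (if true then false else true) then (2 * 0) else 1) else (6 - ((\e.5) false)))))
step 9: [delta@0] (9 - (if (((let r = false in 7) - ((\s.s) 4)) < (((\t.(\a.6)) false) (0 < 4))) then (let b = (\c.0) in (((\d.3) true) * 7)) else (if ((if false then 1 else 3) < (5 - 1)) then (if (if true then false else true) then (2 * 0) else 1) else (6 - ((\e.5) false)))))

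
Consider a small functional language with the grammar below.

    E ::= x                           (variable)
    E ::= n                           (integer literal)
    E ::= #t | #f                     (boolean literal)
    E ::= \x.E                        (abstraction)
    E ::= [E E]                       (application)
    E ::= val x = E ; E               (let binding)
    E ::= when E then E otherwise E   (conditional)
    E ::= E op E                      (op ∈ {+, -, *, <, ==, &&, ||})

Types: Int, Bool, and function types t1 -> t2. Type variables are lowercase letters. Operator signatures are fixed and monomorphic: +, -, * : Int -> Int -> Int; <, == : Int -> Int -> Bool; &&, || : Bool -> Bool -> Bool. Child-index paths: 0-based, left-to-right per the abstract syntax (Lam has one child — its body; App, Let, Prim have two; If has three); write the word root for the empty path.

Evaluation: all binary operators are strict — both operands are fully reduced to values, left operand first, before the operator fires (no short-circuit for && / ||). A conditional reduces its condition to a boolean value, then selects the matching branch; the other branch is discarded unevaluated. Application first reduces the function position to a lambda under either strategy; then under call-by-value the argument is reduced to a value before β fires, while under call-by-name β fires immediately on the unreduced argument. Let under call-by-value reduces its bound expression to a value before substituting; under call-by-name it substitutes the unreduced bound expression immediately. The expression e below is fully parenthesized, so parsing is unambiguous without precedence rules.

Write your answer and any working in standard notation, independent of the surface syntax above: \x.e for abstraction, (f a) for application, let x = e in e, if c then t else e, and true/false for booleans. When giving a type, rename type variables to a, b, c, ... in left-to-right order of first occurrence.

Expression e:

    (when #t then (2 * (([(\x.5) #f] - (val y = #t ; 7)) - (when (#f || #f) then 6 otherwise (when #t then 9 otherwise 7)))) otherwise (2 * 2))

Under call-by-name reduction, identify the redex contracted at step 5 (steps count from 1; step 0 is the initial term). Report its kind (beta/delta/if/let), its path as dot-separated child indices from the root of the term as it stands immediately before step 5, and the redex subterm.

Answer: delta at 1.1.0 : (false || false)

Derivation:
step 0: (if true then (2 * ((((\x.5) false) - (let y = true in 7)) - (if (false || false) then 6 else (if true then 9 else 7)))) else (2 * 2))
step 1: [if@root] (2 * ((((\x.5) false) - (let y = true in 7)) - (if (false || false) then 6 else (if true then 9 else 7))))
step 2: [beta@1.0.0] (2 * ((5 - (let y = true in 7)) - (if (false || false) then 6 else (if true then 9 else 7))))
step 3: [let@1.0.1] (2 * ((5 - 7) - (if (false || false) then 6 else (if true then 9 else 7))))
step 4: [delta@1.0] (2 * (-2 - (if (false || false) then 6 else (if true then 9 else 7))))
step 5: [delta@1.1.0] (2 * (-2 - (if false then 6 else (if true then 9 else 7))))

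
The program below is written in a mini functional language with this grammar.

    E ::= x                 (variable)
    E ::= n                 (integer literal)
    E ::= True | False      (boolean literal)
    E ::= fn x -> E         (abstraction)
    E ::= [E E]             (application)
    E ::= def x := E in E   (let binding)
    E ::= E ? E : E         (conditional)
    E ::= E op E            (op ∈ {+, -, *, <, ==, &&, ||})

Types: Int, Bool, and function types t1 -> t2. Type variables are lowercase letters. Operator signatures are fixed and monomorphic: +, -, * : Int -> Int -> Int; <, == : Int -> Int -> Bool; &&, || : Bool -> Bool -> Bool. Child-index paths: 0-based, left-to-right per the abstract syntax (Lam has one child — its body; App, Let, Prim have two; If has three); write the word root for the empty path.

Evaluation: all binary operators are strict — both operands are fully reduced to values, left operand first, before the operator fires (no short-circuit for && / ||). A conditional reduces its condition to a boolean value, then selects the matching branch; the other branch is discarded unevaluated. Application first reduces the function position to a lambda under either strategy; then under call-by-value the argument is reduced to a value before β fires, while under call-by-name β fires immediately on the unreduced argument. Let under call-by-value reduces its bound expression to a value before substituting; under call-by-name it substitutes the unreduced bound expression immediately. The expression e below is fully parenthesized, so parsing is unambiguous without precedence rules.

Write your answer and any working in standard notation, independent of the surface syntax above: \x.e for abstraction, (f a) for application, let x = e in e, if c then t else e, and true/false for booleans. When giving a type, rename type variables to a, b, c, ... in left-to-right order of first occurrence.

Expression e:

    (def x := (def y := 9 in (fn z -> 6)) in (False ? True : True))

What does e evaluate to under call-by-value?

Trace:
step 0: (let x = (let y = 9 in (\z.6)) in (if false then true else true))
step 1: [let@0] (let x = (\z.6) in (if false then true else true))
step 2: [let@root] (if false then true else true)
step 3: [if@root] true

Answer: true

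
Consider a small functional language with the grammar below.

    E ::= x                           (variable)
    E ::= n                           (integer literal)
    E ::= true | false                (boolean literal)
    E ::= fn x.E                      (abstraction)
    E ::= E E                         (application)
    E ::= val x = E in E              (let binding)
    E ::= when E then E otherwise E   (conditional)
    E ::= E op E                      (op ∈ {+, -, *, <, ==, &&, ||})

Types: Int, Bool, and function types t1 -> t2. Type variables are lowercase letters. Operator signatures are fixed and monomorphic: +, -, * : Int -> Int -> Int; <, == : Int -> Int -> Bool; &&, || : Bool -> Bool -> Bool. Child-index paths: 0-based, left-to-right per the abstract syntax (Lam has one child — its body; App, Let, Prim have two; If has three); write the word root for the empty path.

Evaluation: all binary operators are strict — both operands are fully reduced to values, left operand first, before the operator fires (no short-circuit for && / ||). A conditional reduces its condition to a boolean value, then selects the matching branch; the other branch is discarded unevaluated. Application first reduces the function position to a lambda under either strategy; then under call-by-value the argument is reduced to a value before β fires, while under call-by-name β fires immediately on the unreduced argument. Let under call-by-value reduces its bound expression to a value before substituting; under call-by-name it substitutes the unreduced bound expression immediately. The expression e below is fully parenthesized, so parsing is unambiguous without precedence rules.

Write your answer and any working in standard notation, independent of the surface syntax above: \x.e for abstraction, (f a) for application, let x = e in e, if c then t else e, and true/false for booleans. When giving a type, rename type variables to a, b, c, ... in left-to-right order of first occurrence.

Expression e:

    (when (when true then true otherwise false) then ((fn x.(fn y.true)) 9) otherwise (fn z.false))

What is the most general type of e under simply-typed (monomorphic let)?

Trace:
  unify Bool ~ Bool
  unify Bool ~ Bool
  unify Bool ~ Bool
\y._ : b -> Bool
\x._ : a -> b -> Bool
  unify a -> b -> Bool ~ Int -> c
  unify a ~ Int
  unify b -> Bool ~ c
_ _ : b -> Bool
\z._ : d -> Bool
  unify b -> Bool ~ d -> Bool
  unify b ~ d
  unify Bool ~ Bool

Answer: a -> Bool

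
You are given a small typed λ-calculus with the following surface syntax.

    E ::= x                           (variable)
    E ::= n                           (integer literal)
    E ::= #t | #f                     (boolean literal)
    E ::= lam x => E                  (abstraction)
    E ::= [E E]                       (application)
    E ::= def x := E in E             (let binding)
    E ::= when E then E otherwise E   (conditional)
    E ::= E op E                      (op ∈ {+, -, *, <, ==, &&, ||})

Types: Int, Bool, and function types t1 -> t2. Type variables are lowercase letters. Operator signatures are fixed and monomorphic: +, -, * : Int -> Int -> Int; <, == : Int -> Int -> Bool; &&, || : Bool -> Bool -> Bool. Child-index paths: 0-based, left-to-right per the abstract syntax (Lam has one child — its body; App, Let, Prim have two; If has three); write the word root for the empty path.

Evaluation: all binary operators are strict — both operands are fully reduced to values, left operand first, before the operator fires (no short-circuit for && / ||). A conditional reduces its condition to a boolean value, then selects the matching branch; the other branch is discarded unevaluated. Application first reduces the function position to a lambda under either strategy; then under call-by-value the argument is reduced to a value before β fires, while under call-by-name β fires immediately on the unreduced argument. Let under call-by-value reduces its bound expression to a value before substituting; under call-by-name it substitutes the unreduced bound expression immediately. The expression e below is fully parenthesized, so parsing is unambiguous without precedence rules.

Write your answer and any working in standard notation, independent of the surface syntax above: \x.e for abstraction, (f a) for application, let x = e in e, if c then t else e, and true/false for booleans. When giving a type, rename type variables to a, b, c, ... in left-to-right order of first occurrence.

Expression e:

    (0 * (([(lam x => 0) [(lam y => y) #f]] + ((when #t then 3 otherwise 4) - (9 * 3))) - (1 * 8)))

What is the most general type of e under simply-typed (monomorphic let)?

Answer: Int

Trace:
  unify Int ~ Int
\x._ : a -> Int
y : b
\y._ : b -> b
  unify b -> b ~ Bool -> c
  unify b ~ Bool
  unify Bool ~ c
_ _ : Bool
  unify a -> Int ~ Bool -> d
  unify a ~ Bool
  unify Int ~ d
_ _ : Int
  unify Int ~ Int
  unify Bool ~ Bool
  unify Int ~ Int
  unify Int ~ Int
  unify Int ~ Int
  unify Int ~ Int
  unify Int ~ Int
  unify Int ~ Int
  unify Int ~ Int
  unify Int ~ Int
  unify Int ~ Int
  unify Int ~ Int
  unify Int ~ Int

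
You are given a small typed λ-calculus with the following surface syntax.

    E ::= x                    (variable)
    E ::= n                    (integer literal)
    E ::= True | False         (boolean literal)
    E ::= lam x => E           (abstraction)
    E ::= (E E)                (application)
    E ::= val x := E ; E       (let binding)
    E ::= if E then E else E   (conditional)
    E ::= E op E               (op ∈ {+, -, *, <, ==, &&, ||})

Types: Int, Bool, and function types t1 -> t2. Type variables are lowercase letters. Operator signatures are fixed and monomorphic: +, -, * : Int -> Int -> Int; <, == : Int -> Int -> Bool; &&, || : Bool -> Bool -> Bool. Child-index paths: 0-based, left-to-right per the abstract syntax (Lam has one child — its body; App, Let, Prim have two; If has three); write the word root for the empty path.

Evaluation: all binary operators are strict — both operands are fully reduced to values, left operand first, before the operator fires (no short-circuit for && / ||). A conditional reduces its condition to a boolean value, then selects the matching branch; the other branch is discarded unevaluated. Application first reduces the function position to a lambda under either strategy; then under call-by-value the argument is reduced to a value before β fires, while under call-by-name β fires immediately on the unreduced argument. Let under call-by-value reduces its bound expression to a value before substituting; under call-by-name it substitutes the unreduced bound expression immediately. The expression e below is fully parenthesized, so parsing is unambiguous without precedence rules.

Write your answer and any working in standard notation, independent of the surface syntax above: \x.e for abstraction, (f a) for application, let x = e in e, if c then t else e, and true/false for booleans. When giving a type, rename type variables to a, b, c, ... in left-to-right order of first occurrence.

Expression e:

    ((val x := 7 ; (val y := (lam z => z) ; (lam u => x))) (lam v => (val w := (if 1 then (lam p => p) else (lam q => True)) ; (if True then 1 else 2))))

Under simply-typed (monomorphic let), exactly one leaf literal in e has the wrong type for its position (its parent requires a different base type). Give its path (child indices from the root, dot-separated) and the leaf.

Working:
let x : Int
z : a
\z._ : a -> a
let y : a -> a
x : Int
\u._ : b -> Int
  unify Int ~ Bool
  FAIL: mismatch Int ~ Bool

Answer: 1.0.0.0 : 1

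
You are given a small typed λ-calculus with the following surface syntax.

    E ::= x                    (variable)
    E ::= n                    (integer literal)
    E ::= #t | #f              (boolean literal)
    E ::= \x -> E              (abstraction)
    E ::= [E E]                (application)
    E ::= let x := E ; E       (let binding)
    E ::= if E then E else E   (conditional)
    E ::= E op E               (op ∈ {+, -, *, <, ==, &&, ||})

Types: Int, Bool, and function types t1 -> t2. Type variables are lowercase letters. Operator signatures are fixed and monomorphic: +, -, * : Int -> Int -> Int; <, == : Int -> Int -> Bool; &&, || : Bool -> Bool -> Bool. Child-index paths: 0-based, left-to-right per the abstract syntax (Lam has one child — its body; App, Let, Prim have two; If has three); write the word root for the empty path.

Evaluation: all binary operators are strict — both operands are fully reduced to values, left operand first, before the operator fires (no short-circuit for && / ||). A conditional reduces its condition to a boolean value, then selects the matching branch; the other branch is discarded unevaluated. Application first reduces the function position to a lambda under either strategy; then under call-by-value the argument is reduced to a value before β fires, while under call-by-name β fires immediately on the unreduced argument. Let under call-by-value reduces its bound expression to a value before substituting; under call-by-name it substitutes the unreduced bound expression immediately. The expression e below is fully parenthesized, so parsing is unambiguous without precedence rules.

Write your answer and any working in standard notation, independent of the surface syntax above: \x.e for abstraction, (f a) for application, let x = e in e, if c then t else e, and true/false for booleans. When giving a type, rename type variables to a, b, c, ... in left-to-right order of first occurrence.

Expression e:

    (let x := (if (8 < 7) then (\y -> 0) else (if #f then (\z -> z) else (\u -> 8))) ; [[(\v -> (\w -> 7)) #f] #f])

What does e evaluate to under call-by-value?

Answer: 7

Derivation:
step 0: (let x = (if (8 < 7) then (\y.0) else (if false then (\z.z) else (\u.8))) in (((\v.(\w.7)) false) false))
step 1: [delta@0.0] (let x = (if false then (\y.0) else (if false then (\z.z) else (\u.8))) in (((\v.(\w.7)) false) false))
step 2: [if@0] (let x = (if false then (\z.z) else (\u.8)) in (((\v.(\w.7)) false) false))
step 3: [if@0] (let x = (\u.8) in (((\v.(\w.7)) false) false))
step 4: [let@root] (((\v.(\w.7)) false) false)
step 5: [beta@0] ((\w.7) false)
step 6: [beta@root] 7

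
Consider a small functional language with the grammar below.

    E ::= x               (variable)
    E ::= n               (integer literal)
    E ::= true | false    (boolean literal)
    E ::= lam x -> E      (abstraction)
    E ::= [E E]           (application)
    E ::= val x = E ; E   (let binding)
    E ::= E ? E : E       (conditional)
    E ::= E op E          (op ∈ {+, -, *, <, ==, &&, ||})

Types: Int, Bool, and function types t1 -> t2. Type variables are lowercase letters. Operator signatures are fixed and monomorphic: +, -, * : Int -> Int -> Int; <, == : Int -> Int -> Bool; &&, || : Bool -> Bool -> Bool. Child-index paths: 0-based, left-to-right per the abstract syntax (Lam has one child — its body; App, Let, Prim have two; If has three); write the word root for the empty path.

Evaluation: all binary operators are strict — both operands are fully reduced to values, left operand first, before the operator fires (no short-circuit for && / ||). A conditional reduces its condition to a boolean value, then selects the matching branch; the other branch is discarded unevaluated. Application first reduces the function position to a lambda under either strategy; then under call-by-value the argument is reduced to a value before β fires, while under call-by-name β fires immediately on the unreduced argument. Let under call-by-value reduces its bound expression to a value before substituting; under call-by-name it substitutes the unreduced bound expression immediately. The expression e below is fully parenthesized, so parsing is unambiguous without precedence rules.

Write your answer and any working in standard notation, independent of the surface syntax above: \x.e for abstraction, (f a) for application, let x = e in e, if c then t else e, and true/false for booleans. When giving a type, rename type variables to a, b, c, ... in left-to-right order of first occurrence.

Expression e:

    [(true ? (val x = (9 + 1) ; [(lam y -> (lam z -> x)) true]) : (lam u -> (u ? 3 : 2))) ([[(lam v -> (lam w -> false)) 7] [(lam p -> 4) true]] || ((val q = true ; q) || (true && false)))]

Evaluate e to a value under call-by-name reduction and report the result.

Answer: 10

Derivation:
step 0: ((if true then (let x = (9 + 1) in ((\y.(\z.x)) true)) else (\u.(if u then 3 else 2))) ((((\v.(\w.false)) 7) ((\p.4) true)) || ((let q = true in q) || (true && false))))
step 1: [if@0] ((let x = (9 + 1) in ((\y.(\z.x)) true)) ((((\v.(\w.false)) 7) ((\p.4) true)) || ((let q = true in q) || (true && false))))
step 2: [let@0] (((\y.(\z.(9 + 1))) true) ((((\v.(\w.false)) 7) ((\p.4) true)) || ((let q = true in q) || (true && false))))
step 3: [beta@0] ((\z.(9 + 1)) ((((\v.(\w.false)) 7) ((\p.4) true)) || ((let q = true in q) || (true && false))))
step 4: [beta@root] (9 + 1)
step 5: [delta@root] 10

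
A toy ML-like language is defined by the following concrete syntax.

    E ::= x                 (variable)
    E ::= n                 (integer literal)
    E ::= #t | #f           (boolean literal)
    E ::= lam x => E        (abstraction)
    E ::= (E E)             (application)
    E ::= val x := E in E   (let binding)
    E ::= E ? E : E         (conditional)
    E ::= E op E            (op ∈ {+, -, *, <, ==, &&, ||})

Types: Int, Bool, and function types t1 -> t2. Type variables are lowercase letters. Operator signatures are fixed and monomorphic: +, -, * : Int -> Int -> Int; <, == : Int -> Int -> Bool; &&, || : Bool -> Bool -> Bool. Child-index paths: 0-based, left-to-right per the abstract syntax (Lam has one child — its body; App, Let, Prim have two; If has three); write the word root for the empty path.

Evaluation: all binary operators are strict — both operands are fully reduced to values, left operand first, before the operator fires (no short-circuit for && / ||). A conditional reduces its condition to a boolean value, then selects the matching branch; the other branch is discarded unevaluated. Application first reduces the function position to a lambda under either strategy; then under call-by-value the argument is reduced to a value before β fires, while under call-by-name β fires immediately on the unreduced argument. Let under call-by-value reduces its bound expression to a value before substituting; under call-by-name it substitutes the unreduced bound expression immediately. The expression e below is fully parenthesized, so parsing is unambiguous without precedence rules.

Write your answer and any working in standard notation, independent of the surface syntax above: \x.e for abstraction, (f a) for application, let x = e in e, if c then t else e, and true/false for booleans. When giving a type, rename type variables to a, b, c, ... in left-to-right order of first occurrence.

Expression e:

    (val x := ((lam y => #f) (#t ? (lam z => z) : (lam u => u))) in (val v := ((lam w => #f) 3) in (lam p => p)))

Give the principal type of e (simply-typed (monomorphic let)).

Derivation:
\y._ : a -> Bool
  unify Bool ~ Bool
z : b
\z._ : b -> b
u : c
\u._ : c -> c
  unify b -> b ~ c -> c
  unify b ~ c
  unify c ~ c
  unify a -> Bool ~ (c -> c) -> d
  unify a ~ c -> c
  unify Bool ~ d
_ _ : Bool
let x : Bool
\w._ : e -> Bool
  unify e -> Bool ~ Int -> f
  unify e ~ Int
  unify Bool ~ f
_ _ : Bool
let v : Bool
p : g
\p._ : g -> g

Answer: a -> a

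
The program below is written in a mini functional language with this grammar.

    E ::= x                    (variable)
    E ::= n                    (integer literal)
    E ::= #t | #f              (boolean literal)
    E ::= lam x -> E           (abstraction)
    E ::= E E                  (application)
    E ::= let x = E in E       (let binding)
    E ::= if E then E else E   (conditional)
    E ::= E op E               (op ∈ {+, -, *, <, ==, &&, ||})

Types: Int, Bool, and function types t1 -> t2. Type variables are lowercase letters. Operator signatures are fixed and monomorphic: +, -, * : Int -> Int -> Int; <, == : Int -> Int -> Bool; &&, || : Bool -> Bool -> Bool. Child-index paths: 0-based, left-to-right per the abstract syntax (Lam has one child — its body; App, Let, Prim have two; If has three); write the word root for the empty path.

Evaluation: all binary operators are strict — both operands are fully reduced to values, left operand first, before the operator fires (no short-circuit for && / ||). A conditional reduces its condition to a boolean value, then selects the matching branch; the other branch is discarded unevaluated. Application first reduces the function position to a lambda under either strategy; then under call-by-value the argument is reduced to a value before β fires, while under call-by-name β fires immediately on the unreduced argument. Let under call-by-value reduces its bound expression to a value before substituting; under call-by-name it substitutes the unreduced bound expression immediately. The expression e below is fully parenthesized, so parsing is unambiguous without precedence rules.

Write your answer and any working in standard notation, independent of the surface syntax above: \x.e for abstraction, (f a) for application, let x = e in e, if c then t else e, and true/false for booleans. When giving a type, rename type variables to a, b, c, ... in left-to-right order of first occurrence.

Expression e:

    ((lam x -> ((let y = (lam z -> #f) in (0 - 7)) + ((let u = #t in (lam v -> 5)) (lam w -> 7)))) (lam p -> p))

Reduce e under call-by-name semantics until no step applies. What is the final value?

Derivation:
step 0: ((\x.((let y = (\z.false) in (0 - 7)) + ((let u = true in (\v.5)) (\w.7)))) (\p.p))
step 1: [beta@root] ((let y = (\z.false) in (0 - 7)) + ((let u = true in (\v.5)) (\w.7)))
step 2: [let@0] ((0 - 7) + ((let u = true in (\v.5)) (\w.7)))
step 3: [delta@0] (-7 + ((let u = true in (\v.5)) (\w.7)))
step 4: [let@1.0] (-7 + ((\v.5) (\w.7)))
step 5: [beta@1] (-7 + 5)
step 6: [delta@root] -2

Answer: -2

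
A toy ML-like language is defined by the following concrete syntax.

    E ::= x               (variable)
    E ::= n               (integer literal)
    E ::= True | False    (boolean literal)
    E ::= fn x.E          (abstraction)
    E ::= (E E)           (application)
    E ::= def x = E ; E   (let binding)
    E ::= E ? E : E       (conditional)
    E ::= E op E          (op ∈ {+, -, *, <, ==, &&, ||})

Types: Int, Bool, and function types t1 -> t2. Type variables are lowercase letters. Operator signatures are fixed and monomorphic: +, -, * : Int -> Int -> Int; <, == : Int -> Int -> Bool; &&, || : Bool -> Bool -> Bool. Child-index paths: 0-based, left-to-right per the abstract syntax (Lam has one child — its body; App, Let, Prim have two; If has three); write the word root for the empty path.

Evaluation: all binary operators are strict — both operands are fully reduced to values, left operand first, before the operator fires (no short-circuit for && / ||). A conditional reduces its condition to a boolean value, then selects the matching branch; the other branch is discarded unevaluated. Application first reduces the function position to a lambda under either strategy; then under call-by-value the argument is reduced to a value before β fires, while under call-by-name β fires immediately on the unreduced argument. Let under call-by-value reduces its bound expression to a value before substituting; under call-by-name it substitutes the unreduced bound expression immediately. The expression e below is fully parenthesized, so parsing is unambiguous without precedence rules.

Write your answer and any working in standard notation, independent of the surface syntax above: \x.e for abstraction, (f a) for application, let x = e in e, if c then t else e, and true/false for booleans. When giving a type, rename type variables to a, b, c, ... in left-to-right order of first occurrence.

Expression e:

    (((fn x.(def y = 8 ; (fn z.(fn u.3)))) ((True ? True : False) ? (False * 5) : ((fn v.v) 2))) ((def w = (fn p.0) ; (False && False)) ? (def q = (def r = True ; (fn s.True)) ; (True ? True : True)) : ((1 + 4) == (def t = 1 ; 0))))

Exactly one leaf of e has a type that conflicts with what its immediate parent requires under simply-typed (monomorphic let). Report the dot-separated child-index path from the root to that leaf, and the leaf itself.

Trace:
let y : Int
\u._ : c -> Int
\z._ : b -> c -> Int
\x._ : a -> b -> c -> Int
  unify Bool ~ Bool
  unify Bool ~ Bool
  unify Bool ~ Bool
  unify Bool ~ Int
  FAIL: mismatch Bool ~ Int

Answer: 0.1.1.0 : false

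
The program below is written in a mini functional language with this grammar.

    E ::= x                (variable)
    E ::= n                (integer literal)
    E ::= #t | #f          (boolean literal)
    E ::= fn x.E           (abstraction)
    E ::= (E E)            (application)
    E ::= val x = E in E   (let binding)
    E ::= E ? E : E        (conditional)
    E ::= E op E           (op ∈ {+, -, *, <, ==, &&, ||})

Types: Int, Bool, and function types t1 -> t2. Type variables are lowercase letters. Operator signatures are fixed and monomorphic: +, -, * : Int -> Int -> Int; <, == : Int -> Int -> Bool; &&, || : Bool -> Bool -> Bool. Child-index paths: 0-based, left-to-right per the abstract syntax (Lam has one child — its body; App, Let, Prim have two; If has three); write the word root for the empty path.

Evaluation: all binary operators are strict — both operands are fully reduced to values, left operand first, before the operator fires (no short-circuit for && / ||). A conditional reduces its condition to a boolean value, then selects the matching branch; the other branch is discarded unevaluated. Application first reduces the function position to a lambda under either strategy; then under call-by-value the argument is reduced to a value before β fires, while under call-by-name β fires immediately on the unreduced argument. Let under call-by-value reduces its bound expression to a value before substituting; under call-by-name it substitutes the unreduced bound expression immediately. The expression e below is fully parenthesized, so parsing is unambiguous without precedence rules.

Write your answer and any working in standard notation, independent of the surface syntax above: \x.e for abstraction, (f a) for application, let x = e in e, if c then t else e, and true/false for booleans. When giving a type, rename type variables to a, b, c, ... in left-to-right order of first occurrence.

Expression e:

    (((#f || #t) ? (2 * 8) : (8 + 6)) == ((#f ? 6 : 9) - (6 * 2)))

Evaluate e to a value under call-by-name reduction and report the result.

Derivation:
step 0: ((if (false || true) then (2 * 8) else (8 + 6)) == ((if false then 6 else 9) - (6 * 2)))
step 1: [delta@0.0] ((if true then (2 * 8) else (8 + 6)) == ((if false then 6 else 9) - (6 * 2)))
step 2: [if@0] ((2 * 8) == ((if false then 6 else 9) - (6 * 2)))
step 3: [delta@0] (16 == ((if false then 6 else 9) - (6 * 2)))
step 4: [if@1.0] (16 == (9 - (6 * 2)))
step 5: [delta@1.1] (16 == (9 - 12))
step 6: [delta@1] (16 == -3)
step 7: [delta@root] false

Answer: false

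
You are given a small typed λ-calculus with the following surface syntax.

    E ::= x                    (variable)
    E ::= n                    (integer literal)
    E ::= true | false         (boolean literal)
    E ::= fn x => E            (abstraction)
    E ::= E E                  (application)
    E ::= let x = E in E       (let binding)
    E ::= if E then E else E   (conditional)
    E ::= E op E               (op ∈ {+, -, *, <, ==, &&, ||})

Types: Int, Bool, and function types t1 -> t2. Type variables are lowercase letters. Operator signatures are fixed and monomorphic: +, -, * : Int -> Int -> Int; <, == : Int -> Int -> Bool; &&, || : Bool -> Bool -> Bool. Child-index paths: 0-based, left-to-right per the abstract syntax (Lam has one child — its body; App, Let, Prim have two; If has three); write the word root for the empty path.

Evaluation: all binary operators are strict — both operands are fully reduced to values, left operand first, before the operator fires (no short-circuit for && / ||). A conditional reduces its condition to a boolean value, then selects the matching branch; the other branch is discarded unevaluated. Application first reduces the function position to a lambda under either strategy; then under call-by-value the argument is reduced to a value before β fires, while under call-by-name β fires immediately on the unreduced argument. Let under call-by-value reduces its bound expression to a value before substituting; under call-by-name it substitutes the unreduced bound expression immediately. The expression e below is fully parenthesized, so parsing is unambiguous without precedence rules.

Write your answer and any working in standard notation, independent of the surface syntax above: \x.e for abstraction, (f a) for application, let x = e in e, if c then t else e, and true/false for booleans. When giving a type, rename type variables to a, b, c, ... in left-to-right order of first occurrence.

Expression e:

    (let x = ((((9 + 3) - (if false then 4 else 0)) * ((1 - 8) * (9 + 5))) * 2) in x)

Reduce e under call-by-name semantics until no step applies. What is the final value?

Trace:
step 0: (let x = ((((9 + 3) - (if false then 4 else 0)) * ((1 - 8) * (9 + 5))) * 2) in x)
step 1: [let@root] ((((9 + 3) - (if false then 4 else 0)) * ((1 - 8) * (9 + 5))) * 2)
step 2: [delta@0.0.0] (((12 - (if false then 4 else 0)) * ((1 - 8) * (9 + 5))) * 2)
step 3: [if@0.0.1] (((12 - 0) * ((1 - 8) * (9 + 5))) * 2)
step 4: [delta@0.0] ((12 * ((1 - 8) * (9 + 5))) * 2)
step 5: [delta@0.1.0] ((12 * (-7 * (9 + 5))) * 2)
step 6: [delta@0.1.1] ((12 * (-7 * 14)) * 2)
step 7: [delta@0.1] ((12 * -98) * 2)
step 8: [delta@0] (-1176 * 2)
step 9: [delta@root] -2352

Answer: -2352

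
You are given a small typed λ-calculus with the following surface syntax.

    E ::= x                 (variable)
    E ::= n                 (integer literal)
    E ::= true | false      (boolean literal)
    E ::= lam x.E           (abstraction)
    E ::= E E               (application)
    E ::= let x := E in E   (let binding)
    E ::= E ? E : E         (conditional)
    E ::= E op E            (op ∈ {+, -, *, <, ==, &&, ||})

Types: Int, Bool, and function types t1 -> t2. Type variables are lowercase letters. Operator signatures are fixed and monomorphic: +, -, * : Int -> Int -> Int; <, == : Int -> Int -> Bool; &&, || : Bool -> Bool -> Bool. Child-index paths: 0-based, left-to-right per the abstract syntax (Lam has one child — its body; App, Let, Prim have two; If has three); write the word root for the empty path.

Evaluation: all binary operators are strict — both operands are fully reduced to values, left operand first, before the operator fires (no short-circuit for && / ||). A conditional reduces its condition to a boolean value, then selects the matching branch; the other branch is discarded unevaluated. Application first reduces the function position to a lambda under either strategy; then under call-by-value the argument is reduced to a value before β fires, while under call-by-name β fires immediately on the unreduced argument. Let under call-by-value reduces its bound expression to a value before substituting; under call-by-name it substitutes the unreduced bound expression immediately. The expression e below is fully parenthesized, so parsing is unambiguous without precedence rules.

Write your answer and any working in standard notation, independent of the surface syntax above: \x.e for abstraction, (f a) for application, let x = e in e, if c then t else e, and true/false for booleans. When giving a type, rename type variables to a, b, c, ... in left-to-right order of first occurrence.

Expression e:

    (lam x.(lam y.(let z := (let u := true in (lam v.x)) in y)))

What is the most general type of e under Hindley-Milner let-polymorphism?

Answer: a -> b -> b

Working:
let u : Bool
x : a
\v._ : c -> a
let z : forall. c -> a
y : b
\y._ : b -> b
\x._ : a -> b -> b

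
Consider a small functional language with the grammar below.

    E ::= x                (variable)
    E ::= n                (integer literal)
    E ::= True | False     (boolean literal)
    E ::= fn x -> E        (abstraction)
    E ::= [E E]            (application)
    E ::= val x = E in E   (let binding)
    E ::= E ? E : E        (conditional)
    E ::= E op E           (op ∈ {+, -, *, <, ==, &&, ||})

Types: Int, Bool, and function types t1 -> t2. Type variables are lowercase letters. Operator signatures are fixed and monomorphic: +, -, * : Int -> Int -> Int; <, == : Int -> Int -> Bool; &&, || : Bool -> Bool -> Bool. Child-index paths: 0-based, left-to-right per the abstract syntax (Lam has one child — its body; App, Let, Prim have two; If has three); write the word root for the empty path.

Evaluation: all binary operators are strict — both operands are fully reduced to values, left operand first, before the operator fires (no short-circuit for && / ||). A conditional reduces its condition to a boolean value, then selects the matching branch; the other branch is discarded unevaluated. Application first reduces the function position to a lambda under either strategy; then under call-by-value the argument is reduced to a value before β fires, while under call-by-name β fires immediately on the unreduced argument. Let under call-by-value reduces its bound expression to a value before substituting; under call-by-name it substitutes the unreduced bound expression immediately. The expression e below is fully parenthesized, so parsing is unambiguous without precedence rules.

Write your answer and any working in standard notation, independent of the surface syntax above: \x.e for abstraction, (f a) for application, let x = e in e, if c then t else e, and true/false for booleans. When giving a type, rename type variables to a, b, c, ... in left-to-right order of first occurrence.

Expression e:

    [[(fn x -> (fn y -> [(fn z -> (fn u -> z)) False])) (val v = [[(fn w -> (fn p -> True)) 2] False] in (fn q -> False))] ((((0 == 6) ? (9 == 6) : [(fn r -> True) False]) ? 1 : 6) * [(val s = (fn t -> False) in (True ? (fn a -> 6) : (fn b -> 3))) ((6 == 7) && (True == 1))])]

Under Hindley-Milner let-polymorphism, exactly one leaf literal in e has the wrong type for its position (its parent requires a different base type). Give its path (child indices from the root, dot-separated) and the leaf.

Derivation:
z : c
\u._ : d -> c
\z._ : c -> d -> c
  unify c -> d -> c ~ Bool -> e
  unify c ~ Bool
  unify d -> Bool ~ e
_ _ : d -> Bool
\y._ : b -> d -> Bool
\x._ : a -> b -> d -> Bool
\p._ : g -> Bool
\w._ : f -> g -> Bool
  unify f -> g -> Bool ~ Int -> h
  unify f ~ Int
  unify g -> Bool ~ h
_ _ : g -> Bool
  unify g -> Bool ~ Bool -> i
  unify g ~ Bool
  unify Bool ~ i
_ _ : Bool
let v : Bool
\q._ : j -> Bool
  unify a -> b -> d -> Bool ~ (j -> Bool) -> k
  unify a ~ j -> Bool
  unify b -> d -> Bool ~ k
_ _ : b -> d -> Bool
  unify Int ~ Int
  unify Int ~ Int
  unify Bool ~ Bool
  unify Int ~ Int
  unify Int ~ Int
\r._ : l -> Bool
  unify l -> Bool ~ Bool -> m
  unify l ~ Bool
  unify Bool ~ m
_ _ : Bool
  unify Bool ~ Bool
  unify Bool ~ Bool
  unify Int ~ Int
  unify Int ~ Int
\t._ : n -> Bool
let s : forall. n -> Bool
  unify Bool ~ Bool
\a._ : o -> Int
\b._ : p -> Int
  unify o -> Int ~ p -> Int
  unify o ~ p
  unify Int ~ Int
  unify Int ~ Int
  unify Int ~ Int
  unify Bool ~ Bool
  unify Bool ~ Int
  FAIL: mismatch Bool ~ Int

Answer: 1.1.1.1.0 : true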